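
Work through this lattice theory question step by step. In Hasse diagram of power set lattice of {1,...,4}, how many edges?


A cover relation a -< b holds when a < b with no c strictly between.
Cover relations:
  {} -< {1}
  {} -< {2}
  {} -< {3}
  {} -< {4}
  {1} -< {1,2}
  {1} -< {1,3}
  {1} -< {1,4}
  {2} -< {1,2}
  ...24 more
Total: 32


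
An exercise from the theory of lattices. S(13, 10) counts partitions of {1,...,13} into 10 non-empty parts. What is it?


S(n,k) = k*S(n-1,k) + S(n-1,k-1).
S(12,10) = 1705, S(12,9) = 22275
S(13,10) = 10*1705 + 22275 = 17050 + 22275
S(13,10) = 39325


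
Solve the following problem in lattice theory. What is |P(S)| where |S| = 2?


Power set = 2^n.
2^2 = 4


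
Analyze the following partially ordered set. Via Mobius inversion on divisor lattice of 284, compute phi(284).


phi(n) = n * prod_{p|n} (1 - 1/p).
Prime divisors of 284: [2, 71]
phi(284) = 284 * (1 - 1/2) * (1 - 1/71)
phi(284) = 140


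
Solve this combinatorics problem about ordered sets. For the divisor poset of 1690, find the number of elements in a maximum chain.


A chain is a totally ordered subset; we count the number of elements in a maximum chain.
Compute, for each element x, the size of the longest chain ending at x:
  1: 1
  2: 2
  5: 2
  13: 2
  169: 3
  10: 3
  ...
A maximum chain: 1 < 2 < 10 < 130 < 1690
Number of elements in the longest chain: 5


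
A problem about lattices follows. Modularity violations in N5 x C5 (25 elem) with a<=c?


Modular law: if a <= c then a v (b ^ c) = (a v b) ^ c.
Check all triples (a,b,c) with a <= c among 25 elements.
  e.g. a=(a,0), b=(c,0), c=(b,0): lhs=(a,0) != rhs=(b,0)
  e.g. a=(a,0), b=(c,1), c=(b,0): lhs=(a,0) != rhs=(b,0)
Total violating triples: 75


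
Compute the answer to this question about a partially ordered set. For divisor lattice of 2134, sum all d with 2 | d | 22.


Interval [2,22] in divisors of 2134: [2, 22]
Sum = 24


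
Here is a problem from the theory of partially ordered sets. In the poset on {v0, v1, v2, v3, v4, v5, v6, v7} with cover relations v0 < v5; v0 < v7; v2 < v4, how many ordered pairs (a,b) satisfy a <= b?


The order relation is {(a,b) : a <= b}, reflexive so it includes (a,a).
Examples: (v0,v0), (v0,v5), (v0,v7), (v1,v1), (v2,v2), ...
Total ordered pairs: 11


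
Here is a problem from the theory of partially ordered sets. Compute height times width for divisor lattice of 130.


Height = length of longest chain minus 1; width = size of largest antichain.
A maximum chain: 1 | 13 | 65 | 130  (height 3).
A maximum antichain: {2, 5, 13}  (width 3).
Product = 3 * 3 = 9


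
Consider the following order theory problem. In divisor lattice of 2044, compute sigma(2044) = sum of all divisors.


sigma(n) = sum of divisors.
Divisors of 2044: [1, 2, 4, 7, 14, 28, 73, 146, 292, 511, 1022, 2044]
Sum = 4144


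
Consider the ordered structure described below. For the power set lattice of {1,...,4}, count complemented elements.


An element a is complemented if some b has a meet b = bottom, a join b = top.
every subset A has complement S\A, so all elements are complemented.
Complemented elements: {}, {1}, {2}, {3}, {4}, {1,2}, ... (10 more)
Count: 16


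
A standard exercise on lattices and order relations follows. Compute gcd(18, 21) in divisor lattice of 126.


In a divisor lattice, meet = gcd (greatest common divisor).
By Euclidean algorithm or factoring: gcd(18,21) = 3


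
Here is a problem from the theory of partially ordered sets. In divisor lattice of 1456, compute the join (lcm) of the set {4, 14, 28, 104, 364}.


In a divisor lattice, join = lcm (least common multiple).
Compute lcm iteratively: start with first element, then lcm(current, next).
Elements: [4, 14, 28, 104, 364]
lcm(4,14) = 28
lcm(28,28) = 28
lcm(28,104) = 728
lcm(728,364) = 728
Final lcm = 728


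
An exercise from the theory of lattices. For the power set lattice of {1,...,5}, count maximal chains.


A maximal chain goes from the minimum element to a maximal element via cover relations.
Counting all min-to-max paths in the cover graph.
Total maximal chains: 120


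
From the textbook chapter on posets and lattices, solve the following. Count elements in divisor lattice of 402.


Divisors of 402: [1, 2, 3, 6, 67, 134, 201, 402]
Count: 8


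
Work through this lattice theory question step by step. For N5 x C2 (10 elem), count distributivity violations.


Distributive law: a ^ (b v c) = (a ^ b) v (a ^ c).
Check all 10^3 = 1000 ordered triples (a,b,c).
  e.g. a=(b,0), b=(a,0), c=(c,0): lhs=(b,0) != rhs=(a,0)
  e.g. a=(b,0), b=(a,0), c=(c,1): lhs=(b,0) != rhs=(a,0)
Total violating triples: 16


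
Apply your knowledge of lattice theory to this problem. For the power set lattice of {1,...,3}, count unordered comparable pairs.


A comparable pair {a,b} has a < b or b < a in the order.
Count unordered pairs where one element is strictly below the other.
Examples: {{},{1}}, {{},{2}}, {{},{3}}, {{},{1,2}}, ...
Total comparable pairs: 19


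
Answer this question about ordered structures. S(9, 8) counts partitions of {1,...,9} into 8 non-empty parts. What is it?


S(n,k) = k*S(n-1,k) + S(n-1,k-1).
S(8,8) = 1, S(8,7) = 28
S(9,8) = 8*1 + 28 = 8 + 28
S(9,8) = 36


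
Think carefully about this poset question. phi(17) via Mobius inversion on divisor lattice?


phi(n) = n * prod_{p|n} (1 - 1/p).
Prime divisors of 17: [17]
phi(17) = 17 * (1 - 1/17)
phi(17) = 16


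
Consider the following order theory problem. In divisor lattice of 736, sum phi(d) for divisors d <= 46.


Divisors of 736 up to 46: [1, 2, 4, 8, 16, 23, 32, 46]
phi values: [1, 1, 2, 4, 8, 22, 16, 22]
Sum = 76


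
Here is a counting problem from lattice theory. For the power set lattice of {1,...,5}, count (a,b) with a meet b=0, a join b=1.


Complement pair (a,b): a meet b = bottom, a join b = top.
Here: A intersect B = {} and A union B = {1,...,5}.
Pairs found: ({},{1,2,3,4,5}), ({1},{2,3,4,5}), ({2},{1,3,4,5}), ({3},{1,2,4,5}), ... (28 more)
Total ordered pairs: 32


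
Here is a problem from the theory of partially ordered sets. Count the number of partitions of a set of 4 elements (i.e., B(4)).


B(n) = number of set partitions of an n-element set.
B(n) satisfies the recurrence: B(n+1) = sum_k C(n,k)*B(k).
B(4) = 15


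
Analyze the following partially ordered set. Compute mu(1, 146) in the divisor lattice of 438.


In a divisor lattice, mu(a,b) = mu(b/a) where mu is the classical Mobius function.
b/a = 146/1 = 146
Prime factorization of 146: primes [2, 73]
146 is squarefree with 2 prime factor(s), so mu(146) = (-1)^2 = 1


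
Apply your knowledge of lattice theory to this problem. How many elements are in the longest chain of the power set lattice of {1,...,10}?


A chain is a totally ordered subset; we count the number of elements in a maximum chain.
Compute, for each element x, the size of the longest chain ending at x:
  {}: 1
  {1}: 2
  {2}: 2
  {3}: 2
  {4}: 2
  {5}: 2
  ...
A maximum chain: {} < {1} < {1,2} < {1,2,3} < {1,2,3,4} < {1,2,3,4,5} < {1,2,3,4,5,6} < {1,2,3,4,5,6,7} < {1,2,3,4,5,6,7,8} < {1,2,3,4,5,6,7,8,9} < {1,2,3,4,5,6,7,8,9,10}
Number of elements in the longest chain: 11


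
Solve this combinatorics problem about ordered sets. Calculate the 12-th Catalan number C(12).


C(n) = C(2n, n) / (n+1).
C(24, 12) = 2704156
C(12) = 2704156 / 13 = 208012


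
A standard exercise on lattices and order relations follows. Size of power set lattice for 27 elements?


Power set = 2^n.
2^27 = 134217728


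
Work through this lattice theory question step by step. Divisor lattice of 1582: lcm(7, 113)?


Join=lcm.
gcd(7,113)=1
lcm=791


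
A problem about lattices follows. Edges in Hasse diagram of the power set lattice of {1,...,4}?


A cover relation a -< b holds when a < b with no c strictly between.
Cover relations:
  {} -< {1}
  {} -< {2}
  {} -< {3}
  {} -< {4}
  {1} -< {1,2}
  {1} -< {1,3}
  {1} -< {1,4}
  {2} -< {1,2}
  ...24 more
Total: 32


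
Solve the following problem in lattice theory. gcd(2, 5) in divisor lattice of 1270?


Meet=gcd.
gcd(2,5)=1


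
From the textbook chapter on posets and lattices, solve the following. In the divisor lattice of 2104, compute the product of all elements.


Divisors of 2104: [1, 2, 4, 8, 263, 526, 1052, 2104]
Product = n^(d(n)/2) = 2104^(8/2)
Product = 19596699897856


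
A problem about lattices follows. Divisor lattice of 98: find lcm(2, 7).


In a divisor lattice, join = lcm (least common multiple).
gcd(2,7) = 1
lcm(2,7) = 2*7/gcd = 14/1 = 14


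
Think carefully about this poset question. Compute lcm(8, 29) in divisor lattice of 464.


In a divisor lattice, join = lcm (least common multiple).
gcd(8,29) = 1
lcm(8,29) = 8*29/gcd = 232/1 = 232


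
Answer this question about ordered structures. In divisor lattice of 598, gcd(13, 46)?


Meet=gcd.
gcd(13,46)=1


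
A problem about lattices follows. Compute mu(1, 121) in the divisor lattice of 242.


In a divisor lattice, mu(a,b) = mu(b/a) where mu is the classical Mobius function.
b/a = 121/1 = 121
Prime factorization of 121: primes [11]
121 is not squarefree, so mu(121) = 0


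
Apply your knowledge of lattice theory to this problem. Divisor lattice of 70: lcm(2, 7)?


Join=lcm.
gcd(2,7)=1
lcm=14


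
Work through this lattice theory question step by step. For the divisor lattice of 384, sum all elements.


sigma(n) = sum of divisors.
Divisors of 384: [1, 2, 3, 4, 6, 8, 12, 16, 24, 32, 48, 64, 96, 128, 192, 384]
Sum = 1020


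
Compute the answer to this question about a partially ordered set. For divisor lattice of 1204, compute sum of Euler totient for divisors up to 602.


Divisors of 1204 up to 602: [1, 2, 4, 7, 14, 28, 43, 86, 172, 301, 602]
phi values: [1, 1, 2, 6, 6, 12, 42, 42, 84, 252, 252]
Sum = 700


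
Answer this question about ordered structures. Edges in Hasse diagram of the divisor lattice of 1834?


A cover relation a -< b holds when a < b with no c strictly between.
Cover relations:
  1 -< 2
  1 -< 7
  1 -< 131
  2 -< 14
  2 -< 262
  7 -< 14
  7 -< 917
  14 -< 1834
  ...4 more
Total: 12


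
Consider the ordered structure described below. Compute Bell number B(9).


B(n) = number of set partitions of an n-element set.
B(n) satisfies the recurrence: B(n+1) = sum_k C(n,k)*B(k).
B(9) = 21147


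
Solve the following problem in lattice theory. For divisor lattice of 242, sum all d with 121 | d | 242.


Interval [121,242] in divisors of 242: [121, 242]
Sum = 363


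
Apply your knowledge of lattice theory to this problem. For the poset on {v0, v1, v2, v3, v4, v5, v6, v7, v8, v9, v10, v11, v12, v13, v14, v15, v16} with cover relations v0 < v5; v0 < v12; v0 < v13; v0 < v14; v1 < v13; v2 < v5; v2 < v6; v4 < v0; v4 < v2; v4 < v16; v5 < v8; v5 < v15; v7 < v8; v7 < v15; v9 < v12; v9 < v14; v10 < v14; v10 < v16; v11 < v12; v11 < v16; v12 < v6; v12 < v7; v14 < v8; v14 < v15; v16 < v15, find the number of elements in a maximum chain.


A chain is a totally ordered subset; we count the number of elements in a maximum chain.
Compute, for each element x, the size of the longest chain ending at x:
  v1: 1
  v3: 1
  v4: 1
  v9: 1
  v10: 1
  v11: 1
  ...
A maximum chain: v4 < v0 < v12 < v7 < v8
Number of elements in the longest chain: 5


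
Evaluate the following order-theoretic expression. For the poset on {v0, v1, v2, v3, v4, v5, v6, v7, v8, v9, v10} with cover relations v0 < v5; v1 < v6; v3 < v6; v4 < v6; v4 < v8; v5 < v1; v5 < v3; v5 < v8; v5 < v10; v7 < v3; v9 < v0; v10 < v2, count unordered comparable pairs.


A comparable pair {a,b} has a < b or b < a in the order.
Count unordered pairs where one element is strictly below the other.
Examples: {v0,v1}, {v0,v2}, {v0,v3}, {v0,v5}, ...
Total comparable pairs: 28


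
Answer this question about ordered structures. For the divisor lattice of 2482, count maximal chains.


A maximal chain goes from the minimum element to a maximal element via cover relations.
Counting all min-to-max paths in the cover graph.
Total maximal chains: 6


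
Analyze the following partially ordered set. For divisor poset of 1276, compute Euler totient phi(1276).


phi(n) = n * prod_{p|n} (1 - 1/p).
Prime divisors of 1276: [2, 11, 29]
phi(1276) = 1276 * (1 - 1/2) * (1 - 1/11) * (1 - 1/29)
phi(1276) = 560


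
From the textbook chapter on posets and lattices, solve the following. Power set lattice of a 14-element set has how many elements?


Power set = 2^n.
2^14 = 16384


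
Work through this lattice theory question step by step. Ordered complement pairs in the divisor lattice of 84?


Complement pair (a,b): a meet b = bottom, a join b = top.
Here: gcd(a,b)=1 and lcm(a,b)=84, i.e. a*b=84 with a,b coprime.
Pairs found: (1,84), (3,28), (4,21), (7,12), ... (4 more)
Total ordered pairs: 8


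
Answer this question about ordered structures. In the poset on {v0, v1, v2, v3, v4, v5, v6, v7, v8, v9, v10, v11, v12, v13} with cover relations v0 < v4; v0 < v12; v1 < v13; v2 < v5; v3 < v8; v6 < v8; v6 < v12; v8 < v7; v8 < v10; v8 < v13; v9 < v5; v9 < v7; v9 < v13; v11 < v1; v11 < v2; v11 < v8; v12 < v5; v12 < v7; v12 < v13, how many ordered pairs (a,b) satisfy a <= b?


The order relation is {(a,b) : a <= b}, reflexive so it includes (a,a).
Examples: (v0,v0), (v0,v12), (v0,v13), (v0,v4), (v0,v5), ...
Total ordered pairs: 47


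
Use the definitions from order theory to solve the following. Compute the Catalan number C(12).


C(n) = C(2n, n) / (n+1).
C(24, 12) = 2704156
C(12) = 2704156 / 13 = 208012


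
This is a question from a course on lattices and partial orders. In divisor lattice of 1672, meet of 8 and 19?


In a divisor lattice, meet = gcd (greatest common divisor).
By Euclidean algorithm or factoring: gcd(8,19) = 1


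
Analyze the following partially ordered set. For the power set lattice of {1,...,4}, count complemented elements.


An element a is complemented if some b has a meet b = bottom, a join b = top.
every subset A has complement S\A, so all elements are complemented.
Complemented elements: {}, {1}, {2}, {3}, {4}, {1,2}, ... (10 more)
Count: 16


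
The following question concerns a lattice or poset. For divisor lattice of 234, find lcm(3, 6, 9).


In a divisor lattice, join = lcm (least common multiple).
Compute lcm iteratively: start with first element, then lcm(current, next).
Elements: [3, 6, 9]
lcm(3,6) = 6
lcm(6,9) = 18
Final lcm = 18


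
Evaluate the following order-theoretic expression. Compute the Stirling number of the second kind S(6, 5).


S(n,k) = k*S(n-1,k) + S(n-1,k-1).
S(5,5) = 1, S(5,4) = 10
S(6,5) = 5*1 + 10 = 5 + 10
S(6,5) = 15


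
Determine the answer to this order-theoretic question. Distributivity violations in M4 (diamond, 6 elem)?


Distributive law: a ^ (b v c) = (a ^ b) v (a ^ c).
Check all 6^3 = 216 ordered triples (a,b,c).
  e.g. a=a1, b=a2, c=a3: lhs=a1 != rhs=0
  e.g. a=a1, b=a2, c=a4: lhs=a1 != rhs=0
Total violating triples: 24


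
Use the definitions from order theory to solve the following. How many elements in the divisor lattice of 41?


Divisors of 41: [1, 41]
Count: 2


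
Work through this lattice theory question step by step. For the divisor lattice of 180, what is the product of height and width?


Height = length of longest chain minus 1; width = size of largest antichain.
A maximum chain: 1 | 5 | 15 | 45 | 90 | 180  (height 5).
A maximum antichain: {4, 6, 9, 10, 15}  (width 5).
Product = 5 * 5 = 25


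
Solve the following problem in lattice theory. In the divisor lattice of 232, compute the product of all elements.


Divisors of 232: [1, 2, 4, 8, 29, 58, 116, 232]
Product = n^(d(n)/2) = 232^(8/2)
Product = 2897022976


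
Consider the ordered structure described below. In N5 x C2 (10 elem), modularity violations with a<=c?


Modular law: if a <= c then a v (b ^ c) = (a v b) ^ c.
Check all triples (a,b,c) with a <= c among 10 elements.
  e.g. a=(a,0), b=(c,0), c=(b,0): lhs=(a,0) != rhs=(b,0)
  e.g. a=(a,0), b=(c,1), c=(b,0): lhs=(a,0) != rhs=(b,0)
Total violating triples: 6


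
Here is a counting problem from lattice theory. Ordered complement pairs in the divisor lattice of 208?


Complement pair (a,b): a meet b = bottom, a join b = top.
Here: gcd(a,b)=1 and lcm(a,b)=208, i.e. a*b=208 with a,b coprime.
Pairs found: (1,208), (13,16), (16,13), (208,1)
Total ordered pairs: 4


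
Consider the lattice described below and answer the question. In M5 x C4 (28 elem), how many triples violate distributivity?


Distributive law: a ^ (b v c) = (a ^ b) v (a ^ c).
Check all 28^3 = 21952 ordered triples (a,b,c).
  e.g. a=(a1,0), b=(a2,0), c=(a3,0): lhs=(a1,0) != rhs=(0,0)
  e.g. a=(a1,0), b=(a2,0), c=(a3,1): lhs=(a1,0) != rhs=(0,0)
Total violating triples: 3840


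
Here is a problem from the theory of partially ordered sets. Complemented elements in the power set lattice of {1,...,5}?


An element a is complemented if some b has a meet b = bottom, a join b = top.
every subset A has complement S\A, so all elements are complemented.
Complemented elements: {}, {1}, {2}, {3}, {4}, {5}, ... (26 more)
Count: 32


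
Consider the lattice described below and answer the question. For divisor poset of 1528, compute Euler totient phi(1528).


phi(n) = n * prod_{p|n} (1 - 1/p).
Prime divisors of 1528: [2, 191]
phi(1528) = 1528 * (1 - 1/2) * (1 - 1/191)
phi(1528) = 760


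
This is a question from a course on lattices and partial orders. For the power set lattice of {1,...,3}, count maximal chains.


A maximal chain goes from the minimum element to a maximal element via cover relations.
Counting all min-to-max paths in the cover graph.
Total maximal chains: 6


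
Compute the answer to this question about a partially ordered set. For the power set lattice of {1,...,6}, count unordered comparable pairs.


A comparable pair {a,b} has a < b or b < a in the order.
Count unordered pairs where one element is strictly below the other.
Examples: {{},{1}}, {{},{2}}, {{},{3}}, {{},{4}}, ...
Total comparable pairs: 665


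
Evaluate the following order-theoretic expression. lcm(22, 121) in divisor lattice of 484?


Join=lcm.
gcd(22,121)=11
lcm=242


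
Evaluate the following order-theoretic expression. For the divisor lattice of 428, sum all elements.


sigma(n) = sum of divisors.
Divisors of 428: [1, 2, 4, 107, 214, 428]
Sum = 756


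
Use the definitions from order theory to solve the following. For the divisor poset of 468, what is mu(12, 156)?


In a divisor lattice, mu(a,b) = mu(b/a) where mu is the classical Mobius function.
b/a = 156/12 = 13
Prime factorization of 13: primes [13]
13 is squarefree with 1 prime factor(s), so mu(13) = (-1)^1 = -1


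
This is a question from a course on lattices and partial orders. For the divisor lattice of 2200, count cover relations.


A cover relation a -< b holds when a < b with no c strictly between.
Cover relations:
  1 -< 2
  1 -< 5
  1 -< 11
  2 -< 4
  2 -< 10
  2 -< 22
  4 -< 8
  4 -< 20
  ...38 more
Total: 46


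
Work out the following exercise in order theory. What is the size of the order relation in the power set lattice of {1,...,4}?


The order relation is {(a,b) : a <= b}, reflexive so it includes (a,a).
Examples: ({},{}), ({},{1,2}), ({},{1,2,3}), ({},{1,2,3,4}), ({},{1,2,4}), ...
Total ordered pairs: 81


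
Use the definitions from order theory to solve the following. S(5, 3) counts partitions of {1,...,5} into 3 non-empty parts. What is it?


S(n,k) = k*S(n-1,k) + S(n-1,k-1).
S(4,3) = 6, S(4,2) = 7
S(5,3) = 3*6 + 7 = 18 + 7
S(5,3) = 25


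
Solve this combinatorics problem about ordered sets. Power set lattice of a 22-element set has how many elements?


Power set = 2^n.
2^22 = 4194304


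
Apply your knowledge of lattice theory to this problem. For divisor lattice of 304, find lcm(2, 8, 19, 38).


In a divisor lattice, join = lcm (least common multiple).
Compute lcm iteratively: start with first element, then lcm(current, next).
Elements: [2, 8, 19, 38]
lcm(2,8) = 8
lcm(8,19) = 152
lcm(152,38) = 152
Final lcm = 152


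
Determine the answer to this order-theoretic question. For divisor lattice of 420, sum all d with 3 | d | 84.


Interval [3,84] in divisors of 420: [3, 6, 12, 21, 42, 84]
Sum = 168


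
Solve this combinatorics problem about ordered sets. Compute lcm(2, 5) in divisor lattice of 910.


In a divisor lattice, join = lcm (least common multiple).
gcd(2,5) = 1
lcm(2,5) = 2*5/gcd = 10/1 = 10


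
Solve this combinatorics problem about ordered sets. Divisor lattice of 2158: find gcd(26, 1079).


In a divisor lattice, meet = gcd (greatest common divisor).
By Euclidean algorithm or factoring: gcd(26,1079) = 13


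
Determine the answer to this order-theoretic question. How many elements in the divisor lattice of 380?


Divisors of 380: [1, 2, 4, 5, 10, 19, 20, 38, 76, 95, 190, 380]
Count: 12


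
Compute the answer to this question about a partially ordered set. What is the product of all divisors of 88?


Divisors of 88: [1, 2, 4, 8, 11, 22, 44, 88]
Product = n^(d(n)/2) = 88^(8/2)
Product = 59969536


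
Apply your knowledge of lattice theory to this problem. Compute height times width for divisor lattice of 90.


Height = length of longest chain minus 1; width = size of largest antichain.
A maximum chain: 1 | 5 | 15 | 45 | 90  (height 4).
A maximum antichain: {6, 9, 10, 15}  (width 4).
Product = 4 * 4 = 16


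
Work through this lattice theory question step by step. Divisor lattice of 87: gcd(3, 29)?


Meet=gcd.
gcd(3,29)=1


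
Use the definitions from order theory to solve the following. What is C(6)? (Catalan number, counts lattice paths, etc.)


C(n) = C(2n, n) / (n+1).
C(12, 6) = 924
C(6) = 924 / 7 = 132


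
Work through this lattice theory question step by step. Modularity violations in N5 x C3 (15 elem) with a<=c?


Modular law: if a <= c then a v (b ^ c) = (a v b) ^ c.
Check all triples (a,b,c) with a <= c among 15 elements.
  e.g. a=(a,0), b=(c,0), c=(b,0): lhs=(a,0) != rhs=(b,0)
  e.g. a=(a,0), b=(c,1), c=(b,0): lhs=(a,0) != rhs=(b,0)
Total violating triples: 18


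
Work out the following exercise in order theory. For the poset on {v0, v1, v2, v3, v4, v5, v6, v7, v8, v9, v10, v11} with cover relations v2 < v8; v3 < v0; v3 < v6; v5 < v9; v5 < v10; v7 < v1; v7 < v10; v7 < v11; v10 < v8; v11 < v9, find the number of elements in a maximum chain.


A chain is a totally ordered subset; we count the number of elements in a maximum chain.
Compute, for each element x, the size of the longest chain ending at x:
  v2: 1
  v3: 1
  v4: 1
  v5: 1
  v7: 1
  v0: 2
  ...
A maximum chain: v5 < v10 < v8
Number of elements in the longest chain: 3


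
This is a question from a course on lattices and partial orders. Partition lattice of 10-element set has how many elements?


B(n) = number of set partitions of an n-element set.
B(n) satisfies the recurrence: B(n+1) = sum_k C(n,k)*B(k).
B(10) = 115975


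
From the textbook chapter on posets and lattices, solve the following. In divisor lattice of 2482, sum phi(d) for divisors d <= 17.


Divisors of 2482 up to 17: [1, 2, 17]
phi values: [1, 1, 16]
Sum = 18


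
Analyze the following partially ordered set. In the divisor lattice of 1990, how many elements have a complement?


An element a is complemented if some b has a meet b = bottom, a join b = top.
a is complemented iff gcd(a, n/a)=1, i.e. a is a unitary divisor of 1990.
Complemented elements: 1, 2, 5, 10, 199, 398, ... (2 more)
Count: 8


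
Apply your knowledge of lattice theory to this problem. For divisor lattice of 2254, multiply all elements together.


Divisors of 2254: [1, 2, 7, 14, 23, 46, 49, 98, 161, 322, 1127, 2254]
Product = n^(d(n)/2) = 2254^(12/2)
Product = 131136464365078828096


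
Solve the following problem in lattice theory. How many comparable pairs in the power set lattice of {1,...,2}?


A comparable pair {a,b} has a < b or b < a in the order.
Count unordered pairs where one element is strictly below the other.
Examples: {{},{1}}, {{},{2}}, {{},{1,2}}, {{1},{1,2}}, ...
Total comparable pairs: 5


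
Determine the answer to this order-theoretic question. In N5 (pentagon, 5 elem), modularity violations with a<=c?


Modular law: if a <= c then a v (b ^ c) = (a v b) ^ c.
Check all triples (a,b,c) with a <= c among 5 elements.
  e.g. a=a, b=c, c=b: lhs=a != rhs=b
Total violating triples: 1


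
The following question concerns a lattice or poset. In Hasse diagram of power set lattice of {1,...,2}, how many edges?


A cover relation a -< b holds when a < b with no c strictly between.
Cover relations:
  {} -< {1}
  {} -< {2}
  {1} -< {1,2}
  {2} -< {1,2}
Total: 4


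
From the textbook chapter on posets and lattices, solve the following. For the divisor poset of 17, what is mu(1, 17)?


In a divisor lattice, mu(a,b) = mu(b/a) where mu is the classical Mobius function.
b/a = 17/1 = 17
Prime factorization of 17: primes [17]
17 is squarefree with 1 prime factor(s), so mu(17) = (-1)^1 = -1


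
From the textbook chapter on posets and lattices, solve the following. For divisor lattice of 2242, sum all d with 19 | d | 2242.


Interval [19,2242] in divisors of 2242: [19, 38, 1121, 2242]
Sum = 3420


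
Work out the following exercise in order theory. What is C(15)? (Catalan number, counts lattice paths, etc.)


C(n) = C(2n, n) / (n+1).
C(30, 15) = 155117520
C(15) = 155117520 / 16 = 9694845


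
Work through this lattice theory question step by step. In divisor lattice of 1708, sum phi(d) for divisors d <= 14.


Divisors of 1708 up to 14: [1, 2, 4, 7, 14]
phi values: [1, 1, 2, 6, 6]
Sum = 16


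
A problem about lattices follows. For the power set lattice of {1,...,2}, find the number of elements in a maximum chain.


A chain is a totally ordered subset; we count the number of elements in a maximum chain.
Compute, for each element x, the size of the longest chain ending at x:
  {}: 1
  {1}: 2
  {2}: 2
  {1,2}: 3
A maximum chain: {} < {1} < {1,2}
Number of elements in the longest chain: 3


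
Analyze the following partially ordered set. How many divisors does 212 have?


Divisors of 212: [1, 2, 4, 53, 106, 212]
Count: 6


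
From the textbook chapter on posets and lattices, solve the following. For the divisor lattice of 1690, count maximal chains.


A maximal chain goes from the minimum element to a maximal element via cover relations.
Counting all min-to-max paths in the cover graph.
Total maximal chains: 12


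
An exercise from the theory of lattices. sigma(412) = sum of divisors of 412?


sigma(n) = sum of divisors.
Divisors of 412: [1, 2, 4, 103, 206, 412]
Sum = 728


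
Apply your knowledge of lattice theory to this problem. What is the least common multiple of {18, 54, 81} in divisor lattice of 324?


In a divisor lattice, join = lcm (least common multiple).
Compute lcm iteratively: start with first element, then lcm(current, next).
Elements: [18, 54, 81]
lcm(18,54) = 54
lcm(54,81) = 162
Final lcm = 162


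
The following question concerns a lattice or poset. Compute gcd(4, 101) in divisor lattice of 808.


In a divisor lattice, meet = gcd (greatest common divisor).
By Euclidean algorithm or factoring: gcd(4,101) = 1


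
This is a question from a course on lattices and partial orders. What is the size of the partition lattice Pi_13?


B(n) = number of set partitions of an n-element set.
B(n) satisfies the recurrence: B(n+1) = sum_k C(n,k)*B(k).
B(13) = 27644437


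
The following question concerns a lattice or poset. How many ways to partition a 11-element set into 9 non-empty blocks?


S(n,k) = k*S(n-1,k) + S(n-1,k-1).
S(10,9) = 45, S(10,8) = 750
S(11,9) = 9*45 + 750 = 405 + 750
S(11,9) = 1155


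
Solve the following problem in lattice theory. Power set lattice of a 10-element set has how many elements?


Power set = 2^n.
2^10 = 1024


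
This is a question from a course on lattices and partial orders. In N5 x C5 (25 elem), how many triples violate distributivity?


Distributive law: a ^ (b v c) = (a ^ b) v (a ^ c).
Check all 25^3 = 15625 ordered triples (a,b,c).
  e.g. a=(b,0), b=(a,0), c=(c,0): lhs=(b,0) != rhs=(a,0)
  e.g. a=(b,0), b=(a,0), c=(c,1): lhs=(b,0) != rhs=(a,0)
Total violating triples: 250


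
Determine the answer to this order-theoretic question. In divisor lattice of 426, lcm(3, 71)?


Join=lcm.
gcd(3,71)=1
lcm=213


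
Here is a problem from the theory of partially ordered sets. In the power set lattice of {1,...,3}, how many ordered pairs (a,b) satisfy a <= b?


The order relation is {(a,b) : a <= b}, reflexive so it includes (a,a).
Examples: ({},{}), ({},{1,2}), ({},{1,2,3}), ({},{1,3}), ({},{1}), ...
Total ordered pairs: 27


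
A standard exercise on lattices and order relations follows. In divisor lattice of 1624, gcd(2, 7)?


Meet=gcd.
gcd(2,7)=1


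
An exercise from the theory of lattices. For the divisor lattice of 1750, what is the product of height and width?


Height = length of longest chain minus 1; width = size of largest antichain.
A maximum chain: 1 | 7 | 35 | 175 | 875 | 1750  (height 5).
A maximum antichain: {10, 14, 25, 35}  (width 4).
Product = 5 * 4 = 20


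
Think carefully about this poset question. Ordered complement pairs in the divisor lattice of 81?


Complement pair (a,b): a meet b = bottom, a join b = top.
Here: gcd(a,b)=1 and lcm(a,b)=81, i.e. a*b=81 with a,b coprime.
Pairs found: (1,81), (81,1)
Total ordered pairs: 2


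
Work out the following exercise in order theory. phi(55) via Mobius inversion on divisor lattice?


phi(n) = n * prod_{p|n} (1 - 1/p).
Prime divisors of 55: [5, 11]
phi(55) = 55 * (1 - 1/5) * (1 - 1/11)
phi(55) = 40


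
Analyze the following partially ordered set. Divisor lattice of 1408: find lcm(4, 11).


In a divisor lattice, join = lcm (least common multiple).
gcd(4,11) = 1
lcm(4,11) = 4*11/gcd = 44/1 = 44


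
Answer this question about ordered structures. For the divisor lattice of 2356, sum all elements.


sigma(n) = sum of divisors.
Divisors of 2356: [1, 2, 4, 19, 31, 38, 62, 76, 124, 589, 1178, 2356]
Sum = 4480


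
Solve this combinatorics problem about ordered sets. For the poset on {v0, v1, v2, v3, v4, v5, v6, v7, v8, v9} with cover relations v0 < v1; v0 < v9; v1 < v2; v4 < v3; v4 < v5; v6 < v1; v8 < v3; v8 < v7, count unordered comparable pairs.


A comparable pair {a,b} has a < b or b < a in the order.
Count unordered pairs where one element is strictly below the other.
Examples: {v0,v1}, {v0,v2}, {v0,v9}, {v1,v2}, ...
Total comparable pairs: 10


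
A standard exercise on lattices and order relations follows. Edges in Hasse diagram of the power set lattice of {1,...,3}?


A cover relation a -< b holds when a < b with no c strictly between.
Cover relations:
  {} -< {1}
  {} -< {2}
  {} -< {3}
  {1} -< {1,2}
  {1} -< {1,3}
  {2} -< {1,2}
  {2} -< {2,3}
  {3} -< {1,3}
  ...4 more
Total: 12


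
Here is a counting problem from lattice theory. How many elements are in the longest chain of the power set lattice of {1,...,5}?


A chain is a totally ordered subset; we count the number of elements in a maximum chain.
Compute, for each element x, the size of the longest chain ending at x:
  {}: 1
  {1}: 2
  {2}: 2
  {3}: 2
  {4}: 2
  {5}: 2
  ...
A maximum chain: {} < {1} < {1,2} < {1,2,3} < {1,2,3,4} < {1,2,3,4,5}
Number of elements in the longest chain: 6


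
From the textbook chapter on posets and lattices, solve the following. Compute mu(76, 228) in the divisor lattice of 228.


In a divisor lattice, mu(a,b) = mu(b/a) where mu is the classical Mobius function.
b/a = 228/76 = 3
Prime factorization of 3: primes [3]
3 is squarefree with 1 prime factor(s), so mu(3) = (-1)^1 = -1


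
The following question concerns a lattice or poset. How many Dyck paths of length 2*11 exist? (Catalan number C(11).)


C(n) = C(2n, n) / (n+1).
C(22, 11) = 705432
C(11) = 705432 / 12 = 58786


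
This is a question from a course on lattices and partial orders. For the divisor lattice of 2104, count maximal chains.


A maximal chain goes from the minimum element to a maximal element via cover relations.
Counting all min-to-max paths in the cover graph.
Total maximal chains: 4


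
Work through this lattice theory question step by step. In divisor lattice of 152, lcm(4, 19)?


Join=lcm.
gcd(4,19)=1
lcm=76


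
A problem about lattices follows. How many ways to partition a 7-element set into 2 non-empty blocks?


S(n,k) = k*S(n-1,k) + S(n-1,k-1).
S(6,2) = 31, S(6,1) = 1
S(7,2) = 2*31 + 1 = 62 + 1
S(7,2) = 63


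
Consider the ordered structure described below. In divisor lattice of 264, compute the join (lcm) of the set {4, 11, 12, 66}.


In a divisor lattice, join = lcm (least common multiple).
Compute lcm iteratively: start with first element, then lcm(current, next).
Elements: [4, 11, 12, 66]
lcm(4,11) = 44
lcm(44,12) = 132
lcm(132,66) = 132
Final lcm = 132


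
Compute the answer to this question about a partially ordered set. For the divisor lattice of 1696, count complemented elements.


An element a is complemented if some b has a meet b = bottom, a join b = top.
a is complemented iff gcd(a, n/a)=1, i.e. a is a unitary divisor of 1696.
Complemented elements: 1, 32, 53, 1696
Count: 4


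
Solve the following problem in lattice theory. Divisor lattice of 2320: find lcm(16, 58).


In a divisor lattice, join = lcm (least common multiple).
gcd(16,58) = 2
lcm(16,58) = 16*58/gcd = 928/2 = 464


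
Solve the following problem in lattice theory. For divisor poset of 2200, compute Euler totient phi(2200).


phi(n) = n * prod_{p|n} (1 - 1/p).
Prime divisors of 2200: [2, 5, 11]
phi(2200) = 2200 * (1 - 1/2) * (1 - 1/5) * (1 - 1/11)
phi(2200) = 800


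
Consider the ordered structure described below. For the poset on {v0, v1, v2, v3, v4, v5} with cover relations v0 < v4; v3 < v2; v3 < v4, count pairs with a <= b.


The order relation is {(a,b) : a <= b}, reflexive so it includes (a,a).
Examples: (v0,v0), (v0,v4), (v1,v1), (v2,v2), (v3,v2), ...
Total ordered pairs: 9


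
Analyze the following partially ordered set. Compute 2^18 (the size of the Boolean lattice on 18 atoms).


Power set = 2^n.
2^18 = 262144


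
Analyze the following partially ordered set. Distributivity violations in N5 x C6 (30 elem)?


Distributive law: a ^ (b v c) = (a ^ b) v (a ^ c).
Check all 30^3 = 27000 ordered triples (a,b,c).
  e.g. a=(b,0), b=(a,0), c=(c,0): lhs=(b,0) != rhs=(a,0)
  e.g. a=(b,0), b=(a,0), c=(c,1): lhs=(b,0) != rhs=(a,0)
Total violating triples: 432


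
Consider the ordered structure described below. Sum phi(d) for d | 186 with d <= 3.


Divisors of 186 up to 3: [1, 2, 3]
phi values: [1, 1, 2]
Sum = 4


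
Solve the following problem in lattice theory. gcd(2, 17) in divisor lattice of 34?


Meet=gcd.
gcd(2,17)=1


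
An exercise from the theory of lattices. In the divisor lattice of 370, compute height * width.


Height = length of longest chain minus 1; width = size of largest antichain.
A maximum chain: 1 | 37 | 185 | 370  (height 3).
A maximum antichain: {2, 5, 37}  (width 3).
Product = 3 * 3 = 9


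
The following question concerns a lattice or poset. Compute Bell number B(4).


B(n) = number of set partitions of an n-element set.
B(n) satisfies the recurrence: B(n+1) = sum_k C(n,k)*B(k).
B(4) = 15


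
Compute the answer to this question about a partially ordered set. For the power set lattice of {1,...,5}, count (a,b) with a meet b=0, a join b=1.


Complement pair (a,b): a meet b = bottom, a join b = top.
Here: A intersect B = {} and A union B = {1,...,5}.
Pairs found: ({},{1,2,3,4,5}), ({1},{2,3,4,5}), ({2},{1,3,4,5}), ({3},{1,2,4,5}), ... (28 more)
Total ordered pairs: 32


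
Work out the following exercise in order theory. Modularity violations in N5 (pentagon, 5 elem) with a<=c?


Modular law: if a <= c then a v (b ^ c) = (a v b) ^ c.
Check all triples (a,b,c) with a <= c among 5 elements.
  e.g. a=a, b=c, c=b: lhs=a != rhs=b
Total violating triples: 1


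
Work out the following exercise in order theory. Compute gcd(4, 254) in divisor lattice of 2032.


In a divisor lattice, meet = gcd (greatest common divisor).
By Euclidean algorithm or factoring: gcd(4,254) = 2


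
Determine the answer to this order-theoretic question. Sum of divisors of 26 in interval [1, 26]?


Interval [1,26] in divisors of 26: [1, 2, 13, 26]
Sum = 42


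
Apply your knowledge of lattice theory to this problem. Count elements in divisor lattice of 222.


Divisors of 222: [1, 2, 3, 6, 37, 74, 111, 222]
Count: 8


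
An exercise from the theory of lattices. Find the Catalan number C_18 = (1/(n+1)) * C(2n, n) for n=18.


C(n) = C(2n, n) / (n+1).
C(36, 18) = 9075135300
C(18) = 9075135300 / 19 = 477638700


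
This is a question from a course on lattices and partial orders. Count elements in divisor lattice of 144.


Divisors of 144: [1, 2, 3, 4, 6, 8, 9, 12, 16, 18, 24, 36, 48, 72, 144]
Count: 15


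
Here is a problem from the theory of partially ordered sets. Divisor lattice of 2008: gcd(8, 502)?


Meet=gcd.
gcd(8,502)=2


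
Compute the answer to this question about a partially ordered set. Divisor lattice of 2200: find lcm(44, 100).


In a divisor lattice, join = lcm (least common multiple).
gcd(44,100) = 4
lcm(44,100) = 44*100/gcd = 4400/4 = 1100


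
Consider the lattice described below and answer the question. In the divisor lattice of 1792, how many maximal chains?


A maximal chain goes from the minimum element to a maximal element via cover relations.
Counting all min-to-max paths in the cover graph.
Total maximal chains: 9


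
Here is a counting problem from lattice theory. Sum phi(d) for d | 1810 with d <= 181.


Divisors of 1810 up to 181: [1, 2, 5, 10, 181]
phi values: [1, 1, 4, 4, 180]
Sum = 190


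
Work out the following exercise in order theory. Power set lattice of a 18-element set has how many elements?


Power set = 2^n.
2^18 = 262144


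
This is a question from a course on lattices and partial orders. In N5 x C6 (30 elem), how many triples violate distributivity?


Distributive law: a ^ (b v c) = (a ^ b) v (a ^ c).
Check all 30^3 = 27000 ordered triples (a,b,c).
  e.g. a=(b,0), b=(a,0), c=(c,0): lhs=(b,0) != rhs=(a,0)
  e.g. a=(b,0), b=(a,0), c=(c,1): lhs=(b,0) != rhs=(a,0)
Total violating triples: 432


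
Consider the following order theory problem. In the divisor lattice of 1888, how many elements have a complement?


An element a is complemented if some b has a meet b = bottom, a join b = top.
a is complemented iff gcd(a, n/a)=1, i.e. a is a unitary divisor of 1888.
Complemented elements: 1, 32, 59, 1888
Count: 4


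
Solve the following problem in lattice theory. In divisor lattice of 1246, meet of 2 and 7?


In a divisor lattice, meet = gcd (greatest common divisor).
By Euclidean algorithm or factoring: gcd(2,7) = 1


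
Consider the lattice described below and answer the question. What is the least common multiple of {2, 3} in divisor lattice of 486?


In a divisor lattice, join = lcm (least common multiple).
Compute lcm iteratively: start with first element, then lcm(current, next).
Elements: [2, 3]
lcm(2,3) = 6
Final lcm = 6


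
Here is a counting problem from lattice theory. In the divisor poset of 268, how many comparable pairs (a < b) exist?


A comparable pair {a,b} has a < b or b < a in the order.
Count unordered pairs where one element is strictly below the other.
Examples: {1,2}, {1,4}, {1,67}, {1,134}, ...
Total comparable pairs: 12


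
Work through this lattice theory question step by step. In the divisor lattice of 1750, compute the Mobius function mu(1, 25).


In a divisor lattice, mu(a,b) = mu(b/a) where mu is the classical Mobius function.
b/a = 25/1 = 25
Prime factorization of 25: primes [5]
25 is not squarefree, so mu(25) = 0
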